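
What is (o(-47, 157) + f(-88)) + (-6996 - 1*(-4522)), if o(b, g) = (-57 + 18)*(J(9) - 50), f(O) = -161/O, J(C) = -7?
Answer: -21927/88 ≈ -249.17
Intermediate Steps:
o(b, g) = 2223 (o(b, g) = (-57 + 18)*(-7 - 50) = -39*(-57) = 2223)
(o(-47, 157) + f(-88)) + (-6996 - 1*(-4522)) = (2223 - 161/(-88)) + (-6996 - 1*(-4522)) = (2223 - 161*(-1/88)) + (-6996 + 4522) = (2223 + 161/88) - 2474 = 195785/88 - 2474 = -21927/88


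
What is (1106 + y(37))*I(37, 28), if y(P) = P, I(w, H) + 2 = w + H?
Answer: 72009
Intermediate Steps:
I(w, H) = -2 + H + w (I(w, H) = -2 + (w + H) = -2 + (H + w) = -2 + H + w)
(1106 + y(37))*I(37, 28) = (1106 + 37)*(-2 + 28 + 37) = 1143*63 = 72009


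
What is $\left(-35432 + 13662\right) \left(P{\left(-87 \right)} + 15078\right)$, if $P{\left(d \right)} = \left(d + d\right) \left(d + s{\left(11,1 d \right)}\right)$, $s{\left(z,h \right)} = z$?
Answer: $-616134540$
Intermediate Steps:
$P{\left(d \right)} = 2 d \left(11 + d\right)$ ($P{\left(d \right)} = \left(d + d\right) \left(d + 11\right) = 2 d \left(11 + d\right)$)
$\left(-35432 + 13662\right) \left(P{\left(-87 \right)} + 15078\right) = \left(-35432 + 13662\right) \left(2 \left(-87\right) \left(11 - 87\right) + 15078\right) = - 21770 \left(2 \left(-87\right) \left(-76\right) + 15078\right) = - 21770 \left(13224 + 15078\right) = \left(-21770\right) 28302 = -616134540$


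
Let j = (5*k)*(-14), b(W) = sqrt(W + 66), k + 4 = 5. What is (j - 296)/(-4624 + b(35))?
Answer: 1692384/21381275 + 366*sqrt(101)/21381275 ≈ 0.079325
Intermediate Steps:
k = 1 (k = -4 + 5 = 1)
b(W) = sqrt(66 + W)
j = -70 (j = (5*1)*(-14) = 5*(-14) = -70)
(j - 296)/(-4624 + b(35)) = (-70 - 296)/(-4624 + sqrt(66 + 35)) = -366/(-4624 + sqrt(101))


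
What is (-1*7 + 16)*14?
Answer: 126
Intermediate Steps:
(-1*7 + 16)*14 = (-7 + 16)*14 = 9*14 = 126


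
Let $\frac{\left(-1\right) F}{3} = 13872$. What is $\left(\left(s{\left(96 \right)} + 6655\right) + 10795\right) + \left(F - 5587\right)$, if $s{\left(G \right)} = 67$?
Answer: $-29686$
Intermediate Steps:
$F = -41616$ ($F = \left(-3\right) 13872 = -41616$)
$\left(\left(s{\left(96 \right)} + 6655\right) + 10795\right) + \left(F - 5587\right) = \left(\left(67 + 6655\right) + 10795\right) - 47203 = \left(6722 + 10795\right) - 47203 = 17517 - 47203 = -29686$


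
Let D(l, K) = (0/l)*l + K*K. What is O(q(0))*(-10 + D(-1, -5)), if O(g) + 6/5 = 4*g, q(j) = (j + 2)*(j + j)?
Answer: -18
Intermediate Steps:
D(l, K) = K² (D(l, K) = 0*l + K² = 0 + K² = K²)
q(j) = 2*j*(2 + j) (q(j) = (2 + j)*(2*j) = 2*j*(2 + j))
O(g) = -6/5 + 4*g
O(q(0))*(-10 + D(-1, -5)) = (-6/5 + 4*(2*0*(2 + 0)))*(-10 + (-5)²) = (-6/5 + 4*(2*0*2))*(-10 + 25) = (-6/5 + 4*0)*15 = (-6/5 + 0)*15 = -6/5*15 = -18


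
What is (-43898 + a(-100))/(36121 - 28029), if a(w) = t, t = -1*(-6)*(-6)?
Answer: -21967/4046 ≈ -5.4293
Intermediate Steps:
t = -36 (t = 6*(-6) = -36)
a(w) = -36
(-43898 + a(-100))/(36121 - 28029) = (-43898 - 36)/(36121 - 28029) = -43934/8092 = -43934*1/8092 = -21967/4046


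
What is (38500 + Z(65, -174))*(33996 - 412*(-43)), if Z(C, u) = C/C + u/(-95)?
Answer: 189150550528/95 ≈ 1.9911e+9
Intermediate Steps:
Z(C, u) = 1 - u/95 (Z(C, u) = 1 + u*(-1/95) = 1 - u/95)
(38500 + Z(65, -174))*(33996 - 412*(-43)) = (38500 + (1 - 1/95*(-174)))*(33996 - 412*(-43)) = (38500 + (1 + 174/95))*(33996 + 17716) = (38500 + 269/95)*51712 = (3657769/95)*51712 = 189150550528/95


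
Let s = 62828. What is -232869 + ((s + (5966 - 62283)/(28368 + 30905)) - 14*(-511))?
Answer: -9654857468/59273 ≈ -1.6289e+5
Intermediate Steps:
-232869 + ((s + (5966 - 62283)/(28368 + 30905)) - 14*(-511)) = -232869 + ((62828 + (5966 - 62283)/(28368 + 30905)) - 14*(-511)) = -232869 + ((62828 - 56317/59273) + 7154) = -232869 + (3723947727/59273 + 7154) = -232869 + 4147986769/59273 = -9654857468/59273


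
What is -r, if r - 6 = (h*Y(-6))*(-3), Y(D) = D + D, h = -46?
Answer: 1650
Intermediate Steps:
Y(D) = 2*D
r = -1650 (r = 6 - 92*(-6)*(-3) = 6 - 46*(-12)*(-3) = 6 + 552*(-3) = 6 - 1656 = -1650)
-r = -1*(-1650) = 1650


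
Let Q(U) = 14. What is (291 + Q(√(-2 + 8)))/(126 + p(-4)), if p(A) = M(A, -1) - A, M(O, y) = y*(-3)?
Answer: 305/133 ≈ 2.2932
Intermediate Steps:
M(O, y) = -3*y
p(A) = 3 - A (p(A) = -3*(-1) - A = 3 - A)
(291 + Q(√(-2 + 8)))/(126 + p(-4)) = (291 + 14)/(126 + (3 - 1*(-4))) = 305/(126 + (3 + 4)) = 305/(126 + 7) = 305/133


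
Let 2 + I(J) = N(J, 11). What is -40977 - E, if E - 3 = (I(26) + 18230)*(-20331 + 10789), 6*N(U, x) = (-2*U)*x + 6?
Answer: 518971402/3 ≈ 1.7299e+8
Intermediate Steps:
N(U, x) = 1 - U*x/3 (N(U, x) = ((-2*U)*x + 6)/6 = (-2*U*x + 6)/6 = (6 - 2*U*x)/6 = 1 - U*x/3)
I(J) = -1 - 11*J/3 (I(J) = -2 + (1 - ⅓*J*11) = -2 + (1 - 11*J/3) = -1 - 11*J/3)
E = -519094333/3 (E = 3 + ((-1 - 11/3*26) + 18230)*(-20331 + 10789) = 3 + ((-1 - 286/3) + 18230)*(-9542) = 3 + (-289/3 + 18230)*(-9542) = 3 + (54401/3)*(-9542) = 3 - 519094342/3 = -519094333/3 ≈ -1.7303e+8)
-40977 - E = -40977 - 1*(-519094333/3) = -40977 + 519094333/3 = 518971402/3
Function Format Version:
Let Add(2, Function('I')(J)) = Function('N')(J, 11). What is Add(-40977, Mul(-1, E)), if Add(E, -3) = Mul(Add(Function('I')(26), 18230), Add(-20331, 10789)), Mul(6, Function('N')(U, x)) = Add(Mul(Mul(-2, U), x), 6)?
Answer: Rational(518971402, 3) ≈ 1.7299e+8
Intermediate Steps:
Function('N')(U, x) = Add(1, Mul(Rational(-1, 3), U, x)) (Function('N')(U, x) = Mul(Rational(1, 6), Add(Mul(Mul(-2, U), x), 6)) = Mul(Rational(1, 6), Add(Mul(-2, U, x), 6)) = Mul(Rational(1, 6), Add(6, Mul(-2, U, x))) = Add(1, Mul(Rational(-1, 3), U, x)))
Function('I')(J) = Add(-1, Mul(Rational(-11, 3), J)) (Function('I')(J) = Add(-2, Add(1, Mul(Rational(-1, 3), J, 11))) = Add(-2, Add(1, Mul(Rational(-11, 3), J))) = Add(-1, Mul(Rational(-11, 3), J)))
E = Rational(-519094333, 3) (E = Add(3, Mul(Add(Add(-1, Mul(Rational(-11, 3), 26)), 18230), Add(-20331, 10789))) = Add(3, Mul(Add(Add(-1, Rational(-286, 3)), 18230), -9542)) = Add(3, Mul(Add(Rational(-289, 3), 18230), -9542)) = Add(3, Mul(Rational(54401, 3), -9542)) = Add(3, Rational(-519094342, 3)) = Rational(-519094333, 3) ≈ -1.7303e+8)
Add(-40977, Mul(-1, E)) = Add(-40977, Mul(-1, Rational(-519094333, 3))) = Add(-40977, Rational(519094333, 3)) = Rational(518971402, 3)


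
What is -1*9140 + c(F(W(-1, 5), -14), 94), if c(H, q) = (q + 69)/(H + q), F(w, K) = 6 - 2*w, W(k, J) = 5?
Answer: -822437/90 ≈ -9138.2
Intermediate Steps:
c(H, q) = (69 + q)/(H + q)
-1*9140 + c(F(W(-1, 5), -14), 94) = -1*9140 + (69 + 94)/((6 - 2*5) + 94) = -9140 + 163/((6 - 10) + 94) = -9140 + 163/(-4 + 94) = -9140 + 163/90 = -822437/90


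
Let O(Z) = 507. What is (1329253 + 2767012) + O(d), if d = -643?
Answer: 4096772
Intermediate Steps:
(1329253 + 2767012) + O(d) = (1329253 + 2767012) + 507 = 4096265 + 507 = 4096772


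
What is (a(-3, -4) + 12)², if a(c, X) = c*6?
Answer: 36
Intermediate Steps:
a(c, X) = 6*c
(a(-3, -4) + 12)² = (6*(-3) + 12)² = (-18 + 12)² = (-6)² = 36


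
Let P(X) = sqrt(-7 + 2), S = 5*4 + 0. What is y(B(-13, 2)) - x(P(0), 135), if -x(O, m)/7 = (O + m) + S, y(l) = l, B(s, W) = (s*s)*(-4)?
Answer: 409 + 7*I*sqrt(5) ≈ 409.0 + 15.652*I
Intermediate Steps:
B(s, W) = -4*s**2 (B(s, W) = s**2*(-4) = -4*s**2)
S = 20 (S = 20 + 0 = 20)
P(X) = I*sqrt(5) (P(X) = sqrt(-5) = I*sqrt(5))
x(O, m) = -140 - 7*O - 7*m (x(O, m) = -7*((O + m) + 20) = -7*(20 + O + m) = -140 - 7*O - 7*m)
y(B(-13, 2)) - x(P(0), 135) = -4*(-13)**2 - (-140 - 7*I*sqrt(5) - 7*135) = -4*169 - (-140 - 7*I*sqrt(5) - 945) = -676 - (-1085 - 7*I*sqrt(5)) = -676 + (1085 + 7*I*sqrt(5)) = 409 + 7*I*sqrt(5)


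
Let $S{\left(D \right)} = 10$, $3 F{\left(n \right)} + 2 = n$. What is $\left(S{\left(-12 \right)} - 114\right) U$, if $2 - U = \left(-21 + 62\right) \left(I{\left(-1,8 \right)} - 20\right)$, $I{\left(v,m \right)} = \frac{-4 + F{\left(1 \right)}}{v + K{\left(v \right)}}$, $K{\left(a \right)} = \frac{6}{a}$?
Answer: $- \frac{1739816}{21} \approx -82848.0$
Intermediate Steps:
$F{\left(n \right)} = - \frac{2}{3} + \frac{n}{3}$
$I{\left(v,m \right)} = - \frac{13}{3 \left(v + \frac{6}{v}\right)}$ ($I{\left(v,m \right)} = \frac{-4 + \left(- \frac{2}{3} + \frac{1}{3} \cdot 1\right)}{v + \frac{6}{v}} = \frac{-4 + \left(- \frac{2}{3} + \frac{1}{3}\right)}{v + \frac{6}{v}} = \frac{-4 - \frac{1}{3}}{v + \frac{6}{v}} = - \frac{13}{3 \left(v + \frac{6}{v}\right)}$)
$U = \frac{16729}{21}$ ($U = 2 - \left(-21 + 62\right) \left(\left(-13\right) \left(-1\right) \frac{1}{18 + 3 \left(-1\right)^{2}} - 20\right) = 2 - 41 \left(\left(-13\right) \left(-1\right) \frac{1}{18 + 3 \cdot 1} - 20\right) = 2 - 41 \left(\left(-13\right) \left(-1\right) \frac{1}{18 + 3} - 20\right) = 2 - 41 \left(\left(-13\right) \left(-1\right) \frac{1}{21} - 20\right) = 2 - 41 \left(\frac{13}{21} - 20\right) = 2 - 41 \left(- \frac{407}{21}\right) = 2 - - \frac{16687}{21} = 2 + \frac{16687}{21} = \frac{16729}{21} \approx 796.62$)
$\left(S{\left(-12 \right)} - 114\right) U = \left(10 - 114\right) \frac{16729}{21} = \left(-104\right) \frac{16729}{21} = - \frac{1739816}{21}$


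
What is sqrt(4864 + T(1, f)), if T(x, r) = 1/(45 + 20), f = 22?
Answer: 3*sqrt(2283385)/65 ≈ 69.742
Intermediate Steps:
T(x, r) = 1/65
sqrt(4864 + T(1, f)) = sqrt(4864 + 1/65) = sqrt(316161/65) = 3*sqrt(2283385)/65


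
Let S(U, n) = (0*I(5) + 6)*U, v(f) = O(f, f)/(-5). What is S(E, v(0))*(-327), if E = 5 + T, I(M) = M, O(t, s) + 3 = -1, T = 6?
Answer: -21582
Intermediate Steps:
O(t, s) = -4 (O(t, s) = -3 - 1 = -4)
E = 11 (E = 5 + 6 = 11)
v(f) = 4/5 (v(f) = -4/(-5) = -4*(-1/5) = 4/5)
S(U, n) = 6*U (S(U, n) = (0*5 + 6)*U = (0 + 6)*U = 6*U)
S(E, v(0))*(-327) = (6*11)*(-327) = 66*(-327) = -21582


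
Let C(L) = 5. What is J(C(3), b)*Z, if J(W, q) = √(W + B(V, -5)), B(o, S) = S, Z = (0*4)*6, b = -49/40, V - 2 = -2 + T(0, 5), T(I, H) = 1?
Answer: 0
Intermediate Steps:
V = 1 (V = 2 + (-2 + 1) = 2 - 1 = 1)
b = -49/40 (b = -49*1/40 = -49/40 ≈ -1.2250)
Z = 0 (Z = 0*6 = 0)
J(W, q) = √(-5 + W) (J(W, q) = √(W - 5) = √(-5 + W))
J(C(3), b)*Z = √(-5 + 5)*0 = √0*0 = 0*0 = 0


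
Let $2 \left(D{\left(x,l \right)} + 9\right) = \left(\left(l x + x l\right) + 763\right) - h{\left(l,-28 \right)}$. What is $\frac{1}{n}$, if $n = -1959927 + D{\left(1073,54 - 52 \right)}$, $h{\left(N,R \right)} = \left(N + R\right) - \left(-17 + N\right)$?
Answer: $- \frac{1}{1957403} \approx -5.1088 \cdot 10^{-7}$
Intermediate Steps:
$h{\left(N,R \right)} = 17 + R$
$D{\left(x,l \right)} = 378 + l x$ ($D{\left(x,l \right)} = -9 + \frac{\left(\left(l x + x l\right) + 763\right) - \left(17 - 28\right)}{2} = -9 + \frac{\left(\left(l x + l x\right) + 763\right) - -11}{2} = -9 + \frac{\left(2 l x + 763\right) + 11}{2} = -9 + \frac{\left(763 + 2 l x\right) + 11}{2} = -9 + \frac{774 + 2 l x}{2} = -9 + \left(387 + l x\right) = 378 + l x$)
$n = -1957403$ ($n = -1959927 + \left(378 + \left(54 - 52\right) 1073\right) = -1959927 + \left(378 + 2 \cdot 1073\right) = -1959927 + \left(378 + 2146\right) = -1959927 + 2524 = -1957403$)
$\frac{1}{n} = \frac{1}{-1957403} = - \frac{1}{1957403}$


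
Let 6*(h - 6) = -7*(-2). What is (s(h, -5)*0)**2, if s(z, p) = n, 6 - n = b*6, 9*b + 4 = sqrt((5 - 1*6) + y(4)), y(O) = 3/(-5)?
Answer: 0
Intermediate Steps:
y(O) = -3/5 (y(O) = 3*(-1/5) = -3/5)
h = 25/3 (h = 6 + (-7*(-2))/6 = 6 + (1/6)*14 = 6 + 7/3 = 25/3 ≈ 8.3333)
b = -4/9 + 2*I*sqrt(10)/45 (b = -4/9 + sqrt((5 - 1*6) - 3/5)/9 = -4/9 + sqrt((5 - 6) - 3/5)/9 = -4/9 + sqrt(-1 - 3/5)/9 = -4/9 + sqrt(-8/5)/9 = -4/9 + (2*I*sqrt(10)/5)/9 = -4/9 + 2*I*sqrt(10)/45 ≈ -0.44444 + 0.14055*I)
n = 26/3 - 4*I*sqrt(10)/15 (n = 6 - (-4/9 + 2*I*sqrt(10)/45)*6 = 6 - (-8/3 + 4*I*sqrt(10)/15) = 6 + (8/3 - 4*I*sqrt(10)/15) = 26/3 - 4*I*sqrt(10)/15 ≈ 8.6667 - 0.84327*I)
s(z, p) = 26/3 - 4*I*sqrt(10)/15
(s(h, -5)*0)**2 = ((26/3 - 4*I*sqrt(10)/15)*0)**2 = 0**2 = 0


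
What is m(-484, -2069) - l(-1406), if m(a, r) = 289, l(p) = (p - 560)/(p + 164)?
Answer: 178486/621 ≈ 287.42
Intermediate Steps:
l(p) = (-560 + p)/(164 + p)
m(-484, -2069) - l(-1406) = 289 - (-560 - 1406)/(164 - 1406) = 289 - (-1966)/(-1242) = 289 - (-1)*(-1966)/1242 = 289 - 1*983/621 = 289 - 983/621 = 178486/621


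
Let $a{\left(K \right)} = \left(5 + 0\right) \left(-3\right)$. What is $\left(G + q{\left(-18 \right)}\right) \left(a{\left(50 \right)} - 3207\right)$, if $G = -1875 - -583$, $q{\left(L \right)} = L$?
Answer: $4220820$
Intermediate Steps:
$G = -1292$ ($G = -1875 + 583 = -1292$)
$a{\left(K \right)} = -15$ ($a{\left(K \right)} = 5 \left(-3\right) = -15$)
$\left(G + q{\left(-18 \right)}\right) \left(a{\left(50 \right)} - 3207\right) = \left(-1292 - 18\right) \left(-15 - 3207\right) = \left(-1310\right) \left(-3222\right) = 4220820$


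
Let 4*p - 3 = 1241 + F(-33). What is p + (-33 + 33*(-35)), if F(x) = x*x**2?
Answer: -39445/4 ≈ -9861.3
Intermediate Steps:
F(x) = x**3
p = -34693/4 (p = 3/4 + (1241 + (-33)**3)/4 = 3/4 + (1241 - 35937)/4 = 3/4 + (1/4)*(-34696) = 3/4 - 8674 = -34693/4 ≈ -8673.3)
p + (-33 + 33*(-35)) = -34693/4 + (-33 + 33*(-35)) = -34693/4 + (-33 - 1155) = -34693/4 - 1188 = -39445/4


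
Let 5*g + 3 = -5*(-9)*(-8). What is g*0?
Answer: 0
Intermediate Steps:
g = -363/5 (g = -3/5 + (-5*(-9)*(-8))/5 = -3/5 + (45*(-8))/5 = -3/5 + (1/5)*(-360) = -3/5 - 72 = -363/5 ≈ -72.600)
g*0 = -363/5*0 = 0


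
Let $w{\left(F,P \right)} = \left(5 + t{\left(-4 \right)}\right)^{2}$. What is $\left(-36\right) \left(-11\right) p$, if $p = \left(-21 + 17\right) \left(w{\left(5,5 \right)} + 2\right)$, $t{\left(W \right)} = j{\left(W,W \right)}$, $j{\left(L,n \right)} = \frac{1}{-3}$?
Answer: $-37664$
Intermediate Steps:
$j{\left(L,n \right)} = - \frac{1}{3}$
$t{\left(W \right)} = - \frac{1}{3}$
$w{\left(F,P \right)} = \frac{196}{9}$ ($w{\left(F,P \right)} = \left(5 - \frac{1}{3}\right)^{2} = \left(\frac{14}{3}\right)^{2} = \frac{196}{9}$)
$p = - \frac{856}{9}$ ($p = \left(-21 + 17\right) \left(\frac{196}{9} + 2\right) = \left(-4\right) \frac{214}{9} = - \frac{856}{9} \approx -95.111$)
$\left(-36\right) \left(-11\right) p = \left(-36\right) \left(-11\right) \left(- \frac{856}{9}\right) = 396 \left(- \frac{856}{9}\right) = -37664$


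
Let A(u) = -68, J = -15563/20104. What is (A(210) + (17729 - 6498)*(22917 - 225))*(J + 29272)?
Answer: 18746685166488175/2513 ≈ 7.4599e+12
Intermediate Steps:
J = -15563/20104 (J = -15563*1/20104 = -15563/20104 ≈ -0.77412)
(A(210) + (17729 - 6498)*(22917 - 225))*(J + 29272) = (-68 + (17729 - 6498)*(22917 - 225))*(-15563/20104 + 29272) = (-68 + 11231*22692)*(588468725/20104) = (-68 + 254853852)*(588468725/20104) = 254853784*(588468725/20104) = 18746685166488175/2513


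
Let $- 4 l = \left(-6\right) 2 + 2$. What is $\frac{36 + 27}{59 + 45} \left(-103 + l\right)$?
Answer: $- \frac{12663}{208} \approx -60.88$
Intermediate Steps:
$l = \frac{5}{2}$ ($l = - \frac{\left(-6\right) 2 + 2}{4} = - \frac{-12 + 2}{4} = \left(- \frac{1}{4}\right) \left(-10\right) = \frac{5}{2} \approx 2.5$)
$\frac{36 + 27}{59 + 45} \left(-103 + l\right) = \frac{36 + 27}{59 + 45} \left(-103 + \frac{5}{2}\right) = \frac{63}{104} \left(- \frac{201}{2}\right) = - \frac{12663}{208}$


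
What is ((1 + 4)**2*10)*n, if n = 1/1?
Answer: 250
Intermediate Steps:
n = 1
((1 + 4)**2*10)*n = ((1 + 4)**2*10)*1 = (5**2*10)*1 = (25*10)*1 = 250*1 = 250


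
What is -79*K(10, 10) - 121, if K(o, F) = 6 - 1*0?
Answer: -595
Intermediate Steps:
K(o, F) = 6 (K(o, F) = 6 + 0 = 6)
-79*K(10, 10) - 121 = -79*6 - 121 = -474 - 121 = -595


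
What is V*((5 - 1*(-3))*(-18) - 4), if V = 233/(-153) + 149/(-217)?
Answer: 10856984/33201 ≈ 327.01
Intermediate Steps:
V = -73358/33201 (V = 233*(-1/153) + 149*(-1/217) = -233/153 - 149/217 = -73358/33201 ≈ -2.2095)
V*((5 - 1*(-3))*(-18) - 4) = -73358*((5 - 1*(-3))*(-18) - 4)/33201 = -73358*((5 + 3)*(-18) - 4)/33201 = -73358*(8*(-18) - 4)/33201 = -73358*(-144 - 4)/33201 = -73358/33201*(-148) = 10856984/33201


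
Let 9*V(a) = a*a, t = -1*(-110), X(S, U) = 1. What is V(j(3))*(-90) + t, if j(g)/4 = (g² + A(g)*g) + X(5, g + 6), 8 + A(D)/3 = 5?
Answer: -46130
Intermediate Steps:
A(D) = -9 (A(D) = -24 + 3*5 = -24 + 15 = -9)
t = 110
j(g) = 4 - 36*g + 4*g² (j(g) = 4*((g² - 9*g) + 1) = 4*(1 + g² - 9*g) = 4 - 36*g + 4*g²)
V(a) = a²/9 (V(a) = (a*a)/9 = a²/9)
V(j(3))*(-90) + t = ((4 - 36*3 + 4*3²)²/9)*(-90) + 110 = ((4 - 108 + 4*9)²/9)*(-90) + 110 = ((4 - 108 + 36)²/9)*(-90) + 110 = ((⅑)*(-68)²)*(-90) + 110 = ((⅑)*4624)*(-90) + 110 = (4624/9)*(-90) + 110 = -46240 + 110 = -46130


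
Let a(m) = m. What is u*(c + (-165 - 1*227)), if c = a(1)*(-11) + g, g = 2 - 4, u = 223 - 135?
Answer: -35640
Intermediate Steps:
u = 88
g = -2
c = -13 (c = 1*(-11) - 2 = -11 - 2 = -13)
u*(c + (-165 - 1*227)) = 88*(-13 + (-165 - 1*227)) = 88*(-13 + (-165 - 227)) = 88*(-13 - 392) = 88*(-405) = -35640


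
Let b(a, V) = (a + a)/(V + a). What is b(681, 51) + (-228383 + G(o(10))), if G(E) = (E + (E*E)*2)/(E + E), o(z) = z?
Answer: -13930609/61 ≈ -2.2837e+5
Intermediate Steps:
b(a, V) = 2*a/(V + a) (b(a, V) = (2*a)/(V + a) = 2*a/(V + a))
G(E) = (E + 2*E²)/(2*E) (G(E) = (E + E²*2)/((2*E)) = (E + 2*E²)*(1/(2*E)) = (E + 2*E²)/(2*E))
b(681, 51) + (-228383 + G(o(10))) = 2*681/(51 + 681) + (-228383 + (½ + 10)) = 2*681/732 + (-228383 + 21/2) = 2*681*(1/732) - 456745/2 = 227/122 - 456745/2 = -13930609/61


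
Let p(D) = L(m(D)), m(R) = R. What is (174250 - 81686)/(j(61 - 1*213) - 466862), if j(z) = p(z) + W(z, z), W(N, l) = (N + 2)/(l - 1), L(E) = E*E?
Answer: -1180191/5657902 ≈ -0.20859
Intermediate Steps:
L(E) = E**2
p(D) = D**2
W(N, l) = (2 + N)/(-1 + l)
j(z) = z**2 + (2 + z)/(-1 + z)
(174250 - 81686)/(j(61 - 1*213) - 466862) = (174250 - 81686)/((2 + (61 - 1*213) + (61 - 1*213)**2*(-1 + (61 - 1*213)))/(-1 + (61 - 1*213)) - 466862) = 92564/((2 + (61 - 213) + (61 - 213)**2*(-1 + (61 - 213)))/(-1 + (61 - 213)) - 466862) = 92564/((2 - 152 + (-152)**2*(-1 - 152))/(-1 - 152) - 466862) = 92564/((2 - 152 + 23104*(-153))/(-153) - 466862) = 92564/(-(2 - 152 - 3534912)/153 - 466862) = 92564/(-1/153*(-3535062) - 466862) = 92564/(1178354/51 - 466862) = 92564/(-22631608/51) = 92564*(-51/22631608) = -1180191/5657902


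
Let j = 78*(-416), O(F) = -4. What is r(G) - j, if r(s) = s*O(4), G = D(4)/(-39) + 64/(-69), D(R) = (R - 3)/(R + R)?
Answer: 58218391/1794 ≈ 32452.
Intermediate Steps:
D(R) = (-3 + R)/(2*R) (D(R) = (-3 + R)/((2*R)) = (-3 + R)*(1/(2*R)) = (-3 + R)/(2*R))
G = -6679/7176 (G = ((½)*(-3 + 4)/4)/(-39) + 64/(-69) = ((½)*(¼)*1)*(-1/39) + 64*(-1/69) = (⅛)*(-1/39) - 64/69 = -1/312 - 64/69 = -6679/7176 ≈ -0.93074)
j = -32448
r(s) = -4*s (r(s) = s*(-4) = -4*s)
r(G) - j = -4*(-6679/7176) - 1*(-32448) = 6679/1794 + 32448 = 58218391/1794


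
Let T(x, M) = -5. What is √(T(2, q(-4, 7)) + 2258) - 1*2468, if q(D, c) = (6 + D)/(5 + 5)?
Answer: -2468 + √2253 ≈ -2420.5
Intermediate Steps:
q(D, c) = ⅗ + D/10 (q(D, c) = (6 + D)/10 = (6 + D)*(⅒) = ⅗ + D/10)
√(T(2, q(-4, 7)) + 2258) - 1*2468 = √(-5 + 2258) - 1*2468 = √2253 - 2468 = -2468 + √2253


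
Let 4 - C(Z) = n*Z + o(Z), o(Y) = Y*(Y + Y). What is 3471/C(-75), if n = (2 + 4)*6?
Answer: -3471/8546 ≈ -0.40616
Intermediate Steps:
o(Y) = 2*Y² (o(Y) = Y*(2*Y) = 2*Y²)
n = 36 (n = 6*6 = 36)
C(Z) = 4 - 36*Z - 2*Z² (C(Z) = 4 - (36*Z + 2*Z²) = 4 - (2*Z² + 36*Z) = 4 + (-36*Z - 2*Z²) = 4 - 36*Z - 2*Z²)
3471/C(-75) = 3471/(4 - 36*(-75) - 2*(-75)²) = 3471/(4 + 2700 - 2*5625) = 3471/(4 + 2700 - 11250) = 3471/(-8546) = 3471*(-1/8546) = -3471/8546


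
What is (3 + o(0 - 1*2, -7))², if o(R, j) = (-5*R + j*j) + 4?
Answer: 4356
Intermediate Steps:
o(R, j) = 4 + j² - 5*R (o(R, j) = (-5*R + j²) + 4 = (j² - 5*R) + 4 = 4 + j² - 5*R)
(3 + o(0 - 1*2, -7))² = (3 + (4 + (-7)² - 5*(0 - 1*2)))² = (3 + (4 + 49 - 5*(0 - 2)))² = (3 + (4 + 49 - 5*(-2)))² = (3 + (4 + 49 + 10))² = (3 + 63)² = 66² = 4356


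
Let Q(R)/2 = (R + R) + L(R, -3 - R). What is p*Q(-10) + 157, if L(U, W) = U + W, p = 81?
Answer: -3569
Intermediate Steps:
Q(R) = -6 + 4*R (Q(R) = 2*((R + R) + (R + (-3 - R))) = 2*(2*R - 3) = 2*(-3 + 2*R) = -6 + 4*R)
p*Q(-10) + 157 = 81*(-6 + 4*(-10)) + 157 = 81*(-6 - 40) + 157 = 81*(-46) + 157 = -3726 + 157 = -3569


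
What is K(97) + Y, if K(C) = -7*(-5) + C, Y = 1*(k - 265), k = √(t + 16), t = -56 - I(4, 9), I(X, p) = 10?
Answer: -133 + 5*I*√2 ≈ -133.0 + 7.0711*I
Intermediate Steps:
t = -66 (t = -56 - 1*10 = -56 - 10 = -66)
k = 5*I*√2 (k = √(-66 + 16) = √(-50) = 5*I*√2 ≈ 7.0711*I)
Y = -265 + 5*I*√2 (Y = 1*(5*I*√2 - 265) = 1*(-265 + 5*I*√2) = -265 + 5*I*√2 ≈ -265.0 + 7.0711*I)
K(C) = 35 + C
K(97) + Y = (35 + 97) + (-265 + 5*I*√2) = 132 + (-265 + 5*I*√2) = -133 + 5*I*√2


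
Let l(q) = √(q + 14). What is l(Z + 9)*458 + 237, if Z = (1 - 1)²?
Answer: 237 + 458*√23 ≈ 2433.5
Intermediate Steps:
Z = 0 (Z = 0² = 0)
l(q) = √(14 + q)
l(Z + 9)*458 + 237 = √(14 + (0 + 9))*458 + 237 = √(14 + 9)*458 + 237 = √23*458 + 237 = 458*√23 + 237 = 237 + 458*√23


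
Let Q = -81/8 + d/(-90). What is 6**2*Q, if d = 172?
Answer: -4333/10 ≈ -433.30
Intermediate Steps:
Q = -4333/360 (Q = -81/8 + 172/(-90) = -81*1/8 + 172*(-1/90) = -81/8 - 86/45 = -4333/360 ≈ -12.036)
6**2*Q = 6**2*(-4333/360) = 36*(-4333/360) = -4333/10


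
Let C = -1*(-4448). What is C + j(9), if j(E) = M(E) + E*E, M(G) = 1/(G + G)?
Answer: 81523/18 ≈ 4529.1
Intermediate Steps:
M(G) = 1/(2*G)
j(E) = E**2 + 1/(2*E) (j(E) = 1/(2*E) + E*E = 1/(2*E) + E**2 = E**2 + 1/(2*E))
C = 4448
C + j(9) = 4448 + (1/2 + 9**3)/9 = 4448 + (1/2 + 729)/9 = 4448 + (1/9)*(1459/2) = 4448 + 1459/18 = 81523/18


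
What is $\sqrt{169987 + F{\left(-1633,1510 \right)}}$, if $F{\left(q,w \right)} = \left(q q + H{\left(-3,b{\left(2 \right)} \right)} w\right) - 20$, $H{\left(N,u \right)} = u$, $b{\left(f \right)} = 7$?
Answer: $\sqrt{2847226} \approx 1687.4$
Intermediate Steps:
$F{\left(q,w \right)} = -20 + q^{2} + 7 w$ ($F{\left(q,w \right)} = \left(q q + 7 w\right) - 20 = \left(q^{2} + 7 w\right) - 20 = -20 + q^{2} + 7 w$)
$\sqrt{169987 + F{\left(-1633,1510 \right)}} = \sqrt{169987 + \left(-20 + \left(-1633\right)^{2} + 7 \cdot 1510\right)} = \sqrt{169987 + \left(-20 + 2666689 + 10570\right)} = \sqrt{169987 + 2677239} = \sqrt{2847226}$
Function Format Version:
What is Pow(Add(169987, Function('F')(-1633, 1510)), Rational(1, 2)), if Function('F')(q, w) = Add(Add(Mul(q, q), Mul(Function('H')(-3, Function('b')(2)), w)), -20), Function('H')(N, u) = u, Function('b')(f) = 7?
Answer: Pow(2847226, Rational(1, 2)) ≈ 1687.4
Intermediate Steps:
Function('F')(q, w) = Add(-20, Pow(q, 2), Mul(7, w)) (Function('F')(q, w) = Add(Add(Mul(q, q), Mul(7, w)), -20) = Add(Add(Pow(q, 2), Mul(7, w)), -20) = Add(-20, Pow(q, 2), Mul(7, w)))
Pow(Add(169987, Function('F')(-1633, 1510)), Rational(1, 2)) = Pow(Add(169987, Add(-20, Pow(-1633, 2), Mul(7, 1510))), Rational(1, 2)) = Pow(Add(169987, Add(-20, 2666689, 10570)), Rational(1, 2)) = Pow(Add(169987, 2677239), Rational(1, 2)) = Pow(2847226, Rational(1, 2))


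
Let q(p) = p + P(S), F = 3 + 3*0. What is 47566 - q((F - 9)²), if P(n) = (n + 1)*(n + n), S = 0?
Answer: 47530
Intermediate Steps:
F = 3 (F = 3 + 0 = 3)
P(n) = 2*n*(1 + n) (P(n) = (1 + n)*(2*n) = 2*n*(1 + n))
q(p) = p (q(p) = p + 2*0*(1 + 0) = p + 2*0*1 = p + 0 = p)
47566 - q((F - 9)²) = 47566 - (3 - 9)² = 47566 - 1*(-6)² = 47566 - 1*36 = 47566 - 36 = 47530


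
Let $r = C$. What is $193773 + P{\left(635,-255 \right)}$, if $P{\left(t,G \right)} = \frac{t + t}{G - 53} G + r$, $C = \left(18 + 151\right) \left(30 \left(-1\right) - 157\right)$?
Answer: $\frac{25136105}{154} \approx 1.6322 \cdot 10^{5}$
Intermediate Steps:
$C = -31603$ ($C = 169 \left(-30 - 157\right) = 169 \left(-187\right) = -31603$)
$r = -31603$
$P{\left(t,G \right)} = -31603 + \frac{2 G t}{-53 + G}$ ($P{\left(t,G \right)} = \frac{t + t}{G - 53} G - 31603 = \frac{2 t}{-53 + G} G - 31603 = \frac{2 G t}{-53 + G} - 31603 = -31603 + \frac{2 G t}{-53 + G}$)
$193773 + P{\left(635,-255 \right)} = 193773 + \frac{1674959 - -8058765 + 2 \left(-255\right) 635}{-53 - 255} = 193773 + \frac{1674959 + 8058765 - 323850}{-308} = 193773 - \frac{4704937}{154} = \frac{25136105}{154}$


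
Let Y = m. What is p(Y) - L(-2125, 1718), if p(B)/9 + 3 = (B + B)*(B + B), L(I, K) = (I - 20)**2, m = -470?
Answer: 3351348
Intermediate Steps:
L(I, K) = (-20 + I)**2
Y = -470
p(B) = -27 + 36*B**2 (p(B) = -27 + 9*((B + B)*(B + B)) = -27 + 9*((2*B)*(2*B)) = -27 + 9*(4*B**2) = -27 + 36*B**2)
p(Y) - L(-2125, 1718) = (-27 + 36*(-470)**2) - (-20 - 2125)**2 = (-27 + 36*220900) - 1*(-2145)**2 = (-27 + 7952400) - 1*4601025 = 7952373 - 4601025 = 3351348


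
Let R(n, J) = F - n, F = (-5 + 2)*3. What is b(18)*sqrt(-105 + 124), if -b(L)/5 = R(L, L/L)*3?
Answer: 405*sqrt(19) ≈ 1765.4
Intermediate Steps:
F = -9 (F = -3*3 = -9)
R(n, J) = -9 - n
b(L) = 135 + 15*L (b(L) = -5*(-9 - L)*3 = -5*(-27 - 3*L) = 135 + 15*L)
b(18)*sqrt(-105 + 124) = (135 + 15*18)*sqrt(-105 + 124) = (135 + 270)*sqrt(19) = 405*sqrt(19)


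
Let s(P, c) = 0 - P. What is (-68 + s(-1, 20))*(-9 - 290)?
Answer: 20033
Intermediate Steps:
s(P, c) = -P
(-68 + s(-1, 20))*(-9 - 290) = (-68 - 1*(-1))*(-9 - 290) = (-68 + 1)*(-299) = -67*(-299) = 20033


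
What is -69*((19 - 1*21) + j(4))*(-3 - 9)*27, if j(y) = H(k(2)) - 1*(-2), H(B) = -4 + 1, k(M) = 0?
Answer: -67068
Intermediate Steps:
H(B) = -3
j(y) = -1 (j(y) = -3 - 1*(-2) = -3 + 2 = -1)
-69*((19 - 1*21) + j(4))*(-3 - 9)*27 = -69*((19 - 1*21) - 1)*(-3 - 9)*27 = -69*((19 - 21) - 1)*(-12)*27 = -69*(-2 - 1)*(-12)*27 = -(-207)*(-12)*27 = -69*36*27 = -2484*27 = -67068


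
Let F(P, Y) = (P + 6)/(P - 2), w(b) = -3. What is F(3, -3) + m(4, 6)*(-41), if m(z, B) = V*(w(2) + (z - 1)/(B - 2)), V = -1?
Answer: -333/4 ≈ -83.250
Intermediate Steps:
F(P, Y) = (6 + P)/(-2 + P)
m(z, B) = 3 - (-1 + z)/(-2 + B) (m(z, B) = -(-3 + (z - 1)/(B - 2)) = -(-3 + (-1 + z)/(-2 + B)) = 3 - (-1 + z)/(-2 + B))
F(3, -3) + m(4, 6)*(-41) = (6 + 3)/(-2 + 3) + ((-5 - 1*4 + 3*6)/(-2 + 6))*(-41) = 9/1 + ((-5 - 4 + 18)/4)*(-41) = 1*9 + ((¼)*9)*(-41) = 9 + (9/4)*(-41) = 9 - 369/4 = -333/4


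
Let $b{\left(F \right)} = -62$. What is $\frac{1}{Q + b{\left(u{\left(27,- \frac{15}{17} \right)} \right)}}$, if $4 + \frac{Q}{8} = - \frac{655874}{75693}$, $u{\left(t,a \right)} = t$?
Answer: $- \frac{75693}{12362134} \approx -0.006123$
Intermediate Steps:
$Q = - \frac{7669168}{75693}$ ($Q = -32 + 8 \left(- \frac{655874}{75693}\right) = -32 - \frac{5246992}{75693} = - \frac{7669168}{75693} \approx -101.32$)
$\frac{1}{Q + b{\left(u{\left(27,- \frac{15}{17} \right)} \right)}} = \frac{1}{- \frac{7669168}{75693} - 62} = \frac{1}{- \frac{12362134}{75693}} = - \frac{75693}{12362134}$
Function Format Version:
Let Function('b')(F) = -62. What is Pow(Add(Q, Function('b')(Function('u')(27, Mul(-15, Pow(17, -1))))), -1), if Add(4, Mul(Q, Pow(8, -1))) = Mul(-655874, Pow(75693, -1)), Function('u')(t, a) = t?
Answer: Rational(-75693, 12362134) ≈ -0.0061230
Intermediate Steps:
Q = Rational(-7669168, 75693) (Q = Add(-32, Mul(8, Mul(-655874, Pow(75693, -1)))) = Add(-32, Mul(8, Mul(-655874, Rational(1, 75693)))) = Add(-32, Mul(8, Rational(-655874, 75693))) = Add(-32, Rational(-5246992, 75693)) = Rational(-7669168, 75693) ≈ -101.32)
Pow(Add(Q, Function('b')(Function('u')(27, Mul(-15, Pow(17, -1))))), -1) = Pow(Add(Rational(-7669168, 75693), -62), -1) = Pow(Rational(-12362134, 75693), -1) = Rational(-75693, 12362134)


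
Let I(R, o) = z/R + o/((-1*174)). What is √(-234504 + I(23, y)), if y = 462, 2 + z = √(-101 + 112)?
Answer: √(-104329469999 + 19343*√11)/667 ≈ 484.26*I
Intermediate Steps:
z = -2 + √11 (z = -2 + √(-101 + 112) = -2 + √11 ≈ 1.3166)
I(R, o) = -o/174 + (-2 + √11)/R (I(R, o) = (-2 + √11)/R + o/((-1*174)) = (-2 + √11)/R + o/(-174) = (-2 + √11)/R + o*(-1/174) = (-2 + √11)/R - o/174 = -o/174 + (-2 + √11)/R)
√(-234504 + I(23, y)) = √(-234504 + (-2 + √11 - 1/174*23*462)/23) = √(-234504 + (-2 + √11 - 1771/29)/23) = √(-234504 + (-1829/29 + √11)/23) = √(-234504 + (-1829/667 + √11/23)) = √(-156415997/667 + √11/23)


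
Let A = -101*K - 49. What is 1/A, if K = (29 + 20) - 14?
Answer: -1/3584 ≈ -0.00027902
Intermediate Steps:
K = 35 (K = 49 - 14 = 35)
A = -3584 (A = -101*35 - 49 = -3535 - 49 = -3584)
1/A = 1/(-3584) = -1/3584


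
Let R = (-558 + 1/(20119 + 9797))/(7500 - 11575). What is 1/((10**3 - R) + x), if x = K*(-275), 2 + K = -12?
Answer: 121907700/591235651873 ≈ 0.00020619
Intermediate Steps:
K = -14 (K = -2 - 12 = -14)
R = 16693127/121907700 (R = (-558 + 1/29916)/(-4075) = (-558 + 1/29916)*(-1/4075) = -16693127/29916*(-1/4075) = 16693127/121907700 ≈ 0.13693)
x = 3850 (x = -14*(-275) = 3850)
1/((10**3 - R) + x) = 1/((10**3 - 1*16693127/121907700) + 3850) = 1/((1000 - 16693127/121907700) + 3850) = 1/(121891006873/121907700 + 3850) = 1/(591235651873/121907700) = 121907700/591235651873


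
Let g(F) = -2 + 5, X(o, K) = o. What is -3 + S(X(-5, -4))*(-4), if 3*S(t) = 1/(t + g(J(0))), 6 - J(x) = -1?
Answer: -7/3 ≈ -2.3333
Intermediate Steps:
J(x) = 7 (J(x) = 6 - 1*(-1) = 6 + 1 = 7)
g(F) = 3
S(t) = 1/(3*(3 + t)) (S(t) = 1/(3*(t + 3)) = 1/(3*(3 + t)))
-3 + S(X(-5, -4))*(-4) = -3 + (1/(3*(3 - 5)))*(-4) = -3 + ((⅓)/(-2))*(-4) = -3 + ((⅓)*(-½))*(-4) = -3 - ⅙*(-4) = -3 + ⅔ = -7/3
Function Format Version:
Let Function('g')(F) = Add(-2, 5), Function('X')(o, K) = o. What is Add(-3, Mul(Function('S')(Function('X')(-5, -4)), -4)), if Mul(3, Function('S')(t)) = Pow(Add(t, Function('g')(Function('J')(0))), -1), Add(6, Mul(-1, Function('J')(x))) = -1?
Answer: Rational(-7, 3) ≈ -2.3333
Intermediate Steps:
Function('J')(x) = 7 (Function('J')(x) = Add(6, Mul(-1, -1)) = Add(6, 1) = 7)
Function('g')(F) = 3
Function('S')(t) = Mul(Rational(1, 3), Pow(Add(3, t), -1)) (Function('S')(t) = Mul(Rational(1, 3), Pow(Add(t, 3), -1)) = Mul(Rational(1, 3), Pow(Add(3, t), -1)))
Add(-3, Mul(Function('S')(Function('X')(-5, -4)), -4)) = Add(-3, Mul(Mul(Rational(1, 3), Pow(Add(3, -5), -1)), -4)) = Add(-3, Mul(Mul(Rational(1, 3), Pow(-2, -1)), -4)) = Add(-3, Mul(Mul(Rational(1, 3), Rational(-1, 2)), -4)) = Add(-3, Mul(Rational(-1, 6), -4)) = Add(-3, Rational(2, 3)) = Rational(-7, 3)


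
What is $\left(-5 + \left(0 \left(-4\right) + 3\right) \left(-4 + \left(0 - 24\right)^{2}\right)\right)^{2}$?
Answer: $2927521$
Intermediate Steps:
$\left(-5 + \left(0 \left(-4\right) + 3\right) \left(-4 + \left(0 - 24\right)^{2}\right)\right)^{2} = \left(-5 + \left(0 + 3\right) \left(-4 + \left(0 - 24\right)^{2}\right)\right)^{2} = \left(-5 + 3 \left(-4 + \left(-24\right)^{2}\right)\right)^{2} = \left(-5 + 3 \left(-4 + 576\right)\right)^{2} = \left(-5 + 3 \cdot 572\right)^{2} = \left(-5 + 1716\right)^{2} = 1711^{2} = 2927521$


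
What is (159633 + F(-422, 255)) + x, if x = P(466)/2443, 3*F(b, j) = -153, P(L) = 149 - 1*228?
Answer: 389858747/2443 ≈ 1.5958e+5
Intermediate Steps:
P(L) = -79 (P(L) = 149 - 228 = -79)
F(b, j) = -51 (F(b, j) = (1/3)*(-153) = -51)
x = -79/2443 ≈ -0.032337
(159633 + F(-422, 255)) + x = (159633 - 51) - 79/2443 = 159582 - 79/2443 = 389858747/2443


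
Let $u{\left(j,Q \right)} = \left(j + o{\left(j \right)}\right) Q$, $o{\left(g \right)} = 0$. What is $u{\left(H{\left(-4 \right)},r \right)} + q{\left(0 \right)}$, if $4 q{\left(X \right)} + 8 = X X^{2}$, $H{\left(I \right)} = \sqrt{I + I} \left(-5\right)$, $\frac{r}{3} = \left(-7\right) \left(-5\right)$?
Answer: $-2 - 1050 i \sqrt{2} \approx -2.0 - 1484.9 i$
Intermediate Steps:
$r = 105$ ($r = 3 \left(\left(-7\right) \left(-5\right)\right) = 3 \cdot 35 = 105$)
$H{\left(I \right)} = - 5 \sqrt{2} \sqrt{I}$ ($H{\left(I \right)} = \sqrt{2 I} \left(-5\right) = \sqrt{2} \sqrt{I} \left(-5\right) = - 5 \sqrt{2} \sqrt{I}$)
$u{\left(j,Q \right)} = Q j$ ($u{\left(j,Q \right)} = \left(j + 0\right) Q = j Q = Q j$)
$q{\left(X \right)} = -2 + \frac{X^{3}}{4}$ ($q{\left(X \right)} = -2 + \frac{X X^{2}}{4} = -2 + \frac{X^{3}}{4}$)
$u{\left(H{\left(-4 \right)},r \right)} + q{\left(0 \right)} = 105 \left(- 5 \sqrt{2} \sqrt{-4}\right) - \left(2 - \frac{0^{3}}{4}\right) = 105 \left(- 5 \sqrt{2} \cdot 2 i\right) + \left(-2 + \frac{1}{4} \cdot 0\right) = 105 \left(- 10 i \sqrt{2}\right) + \left(-2 + 0\right) = - 1050 i \sqrt{2} - 2 = -2 - 1050 i \sqrt{2}$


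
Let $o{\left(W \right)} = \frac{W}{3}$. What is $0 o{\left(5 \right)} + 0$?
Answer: $0$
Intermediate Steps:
$o{\left(W \right)} = \frac{W}{3}$ ($o{\left(W \right)} = W \frac{1}{3} = \frac{W}{3}$)
$0 o{\left(5 \right)} + 0 = 0 \cdot \frac{1}{3} \cdot 5 + 0 = 0 \cdot \frac{5}{3} + 0 = 0 + 0 = 0$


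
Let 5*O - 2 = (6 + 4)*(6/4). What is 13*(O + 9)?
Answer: 806/5 ≈ 161.20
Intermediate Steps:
O = 17/5 (O = ⅖ + ((6 + 4)*(6/4))/5 = ⅖ + (10*(6*(¼)))/5 = ⅖ + (10*(3/2))/5 = ⅖ + (⅕)*15 = ⅖ + 3 = 17/5 ≈ 3.4000)
13*(O + 9) = 13*(17/5 + 9) = 13*(62/5) = 806/5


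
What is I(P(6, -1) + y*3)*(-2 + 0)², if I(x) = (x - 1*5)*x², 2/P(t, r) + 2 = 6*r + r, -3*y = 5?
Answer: -812912/729 ≈ -1115.1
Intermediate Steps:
y = -5/3 (y = -⅓*5 = -5/3 ≈ -1.6667)
P(t, r) = 2/(-2 + 7*r) (P(t, r) = 2/(-2 + (6*r + r)) = 2/(-2 + 7*r))
I(x) = x²*(-5 + x) (I(x) = (x - 5)*x² = (-5 + x)*x² = x²*(-5 + x))
I(P(6, -1) + y*3)*(-2 + 0)² = ((2/(-2 + 7*(-1)) - 5/3*3)²*(-5 + (2/(-2 + 7*(-1)) - 5/3*3)))*(-2 + 0)² = ((2/(-2 - 7) - 5)²*(-5 + (2/(-2 - 7) - 5)))*(-2)² = ((2/(-9) - 5)²*(-5 + (2/(-9) - 5)))*4 = ((2*(-⅑) - 5)²*(-5 + (2*(-⅑) - 5)))*4 = ((-2/9 - 5)²*(-5 + (-2/9 - 5)))*4 = ((-47/9)²*(-5 - 47/9))*4 = ((2209/81)*(-92/9))*4 = -203228/729*4 = -812912/729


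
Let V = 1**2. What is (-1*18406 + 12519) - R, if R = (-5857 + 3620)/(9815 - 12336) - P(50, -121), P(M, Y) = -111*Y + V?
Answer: 19018708/2521 ≈ 7544.1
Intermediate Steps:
V = 1
P(M, Y) = 1 - 111*Y (P(M, Y) = -111*Y + 1 = 1 - 111*Y)
R = -33859835/2521 (R = (-5857 + 3620)/(9815 - 12336) - (1 - 111*(-121)) = -2237/(-2521) - (1 + 13431) = -2237*(-1/2521) - 1*13432 = 2237/2521 - 13432 = -33859835/2521 ≈ -13431.)
(-1*18406 + 12519) - R = (-1*18406 + 12519) - 1*(-33859835/2521) = (-18406 + 12519) + 33859835/2521 = -5887 + 33859835/2521 = 19018708/2521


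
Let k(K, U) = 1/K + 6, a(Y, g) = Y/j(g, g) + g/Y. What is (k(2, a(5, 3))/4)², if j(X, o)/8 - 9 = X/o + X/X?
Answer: 169/64 ≈ 2.6406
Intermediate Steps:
j(X, o) = 80 + 8*X/o (j(X, o) = 72 + 8*(X/o + X/X) = 72 + 8*(X/o + 1) = 72 + 8*(1 + X/o) = 72 + (8 + 8*X/o) = 80 + 8*X/o)
a(Y, g) = Y/88 + g/Y (a(Y, g) = Y/(80 + 8*g/g) + g/Y = Y/(80 + 8) + g/Y = Y/88 + g/Y)
k(K, U) = 6 + 1/K
(k(2, a(5, 3))/4)² = ((6 + 1/2)/4)² = ((6 + ½)*(¼))² = ((13/2)*(¼))² = (13/8)² = 169/64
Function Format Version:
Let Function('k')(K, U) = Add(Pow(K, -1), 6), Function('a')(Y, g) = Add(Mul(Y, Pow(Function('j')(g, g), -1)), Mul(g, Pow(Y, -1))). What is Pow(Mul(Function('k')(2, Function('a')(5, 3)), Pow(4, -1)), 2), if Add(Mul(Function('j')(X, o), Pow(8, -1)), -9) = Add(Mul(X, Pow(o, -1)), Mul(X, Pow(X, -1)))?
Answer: Rational(169, 64) ≈ 2.6406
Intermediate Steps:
Function('j')(X, o) = Add(80, Mul(8, X, Pow(o, -1))) (Function('j')(X, o) = Add(72, Mul(8, Add(Mul(X, Pow(o, -1)), Mul(X, Pow(X, -1))))) = Add(72, Mul(8, Add(Mul(X, Pow(o, -1)), 1))) = Add(72, Mul(8, Add(1, Mul(X, Pow(o, -1))))) = Add(72, Add(8, Mul(8, X, Pow(o, -1)))) = Add(80, Mul(8, X, Pow(o, -1))))
Function('a')(Y, g) = Add(Mul(Rational(1, 88), Y), Mul(g, Pow(Y, -1))) (Function('a')(Y, g) = Add(Mul(Y, Pow(Add(80, Mul(8, g, Pow(g, -1))), -1)), Mul(g, Pow(Y, -1))) = Add(Mul(Y, Pow(Add(80, 8), -1)), Mul(g, Pow(Y, -1))) = Add(Mul(Y, Pow(88, -1)), Mul(g, Pow(Y, -1))) = Add(Mul(Y, Rational(1, 88)), Mul(g, Pow(Y, -1))) = Add(Mul(Rational(1, 88), Y), Mul(g, Pow(Y, -1))))
Function('k')(K, U) = Add(6, Pow(K, -1))
Pow(Mul(Function('k')(2, Function('a')(5, 3)), Pow(4, -1)), 2) = Pow(Mul(Add(6, Pow(2, -1)), Pow(4, -1)), 2) = Pow(Mul(Add(6, Rational(1, 2)), Rational(1, 4)), 2) = Pow(Mul(Rational(13, 2), Rational(1, 4)), 2) = Pow(Rational(13, 8), 2) = Rational(169, 64)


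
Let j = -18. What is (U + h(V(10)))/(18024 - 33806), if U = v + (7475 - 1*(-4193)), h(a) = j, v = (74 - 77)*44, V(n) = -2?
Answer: -443/607 ≈ -0.72982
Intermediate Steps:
v = -132 (v = -3*44 = -132)
h(a) = -18
U = 11536 (U = -132 + (7475 - 1*(-4193)) = -132 + (7475 + 4193) = -132 + 11668 = 11536)
(U + h(V(10)))/(18024 - 33806) = (11536 - 18)/(18024 - 33806) = 11518/(-15782) = 11518*(-1/15782) = -443/607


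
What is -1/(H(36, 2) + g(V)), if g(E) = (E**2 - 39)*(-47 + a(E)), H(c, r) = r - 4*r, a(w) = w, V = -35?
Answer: 1/97258 ≈ 1.0282e-5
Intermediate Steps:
H(c, r) = -3*r
g(E) = (-47 + E)*(-39 + E**2) (g(E) = (E**2 - 39)*(-47 + E) = (-39 + E**2)*(-47 + E) = (-47 + E)*(-39 + E**2))
-1/(H(36, 2) + g(V)) = -1/(-3*2 + (1833 + (-35)**3 - 47*(-35)**2 - 39*(-35))) = -1/(-6 + (1833 - 42875 - 47*1225 + 1365)) = -1/(-6 + (1833 - 42875 - 57575 + 1365)) = -1/(-6 - 97252) = -1/(-97258) = -1*(-1/97258) = 1/97258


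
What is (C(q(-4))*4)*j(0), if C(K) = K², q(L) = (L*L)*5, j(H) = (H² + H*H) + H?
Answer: 0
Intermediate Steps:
j(H) = H + 2*H² (j(H) = (H² + H²) + H = 2*H² + H = H + 2*H²)
q(L) = 5*L² (q(L) = L²*5 = 5*L²)
(C(q(-4))*4)*j(0) = ((5*(-4)²)²*4)*(0*(1 + 2*0)) = ((5*16)²*4)*(0*(1 + 0)) = (80²*4)*(0*1) = (6400*4)*0 = 25600*0 = 0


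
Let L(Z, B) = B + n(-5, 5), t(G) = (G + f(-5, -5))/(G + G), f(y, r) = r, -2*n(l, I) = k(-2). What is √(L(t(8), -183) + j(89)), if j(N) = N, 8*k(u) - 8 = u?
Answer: I*√1510/4 ≈ 9.7147*I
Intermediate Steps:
k(u) = 1 + u/8
n(l, I) = -3/8 (n(l, I) = -(1 + (⅛)*(-2))/2 = -(1 - ¼)/2 = -½*¾ = -3/8)
t(G) = (-5 + G)/(2*G) (t(G) = (G - 5)/(G + G) = (-5 + G)/((2*G)) = (-5 + G)*(1/(2*G)) = (-5 + G)/(2*G))
L(Z, B) = -3/8 + B (L(Z, B) = B - 3/8 = -3/8 + B)
√(L(t(8), -183) + j(89)) = √((-3/8 - 183) + 89) = √(-1467/8 + 89) = √(-755/8) = I*√1510/4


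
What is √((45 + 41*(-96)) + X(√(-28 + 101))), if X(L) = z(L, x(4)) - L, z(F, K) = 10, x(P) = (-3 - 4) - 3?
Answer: √(-3881 - √73) ≈ 62.366*I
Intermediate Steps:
x(P) = -10 (x(P) = -7 - 3 = -10)
X(L) = 10 - L
√((45 + 41*(-96)) + X(√(-28 + 101))) = √((45 + 41*(-96)) + (10 - √(-28 + 101))) = √((45 - 3936) + (10 - √73)) = √(-3891 + (10 - √73)) = √(-3881 - √73)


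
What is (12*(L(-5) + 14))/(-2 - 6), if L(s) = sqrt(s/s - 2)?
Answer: -21 - 3*I/2 ≈ -21.0 - 1.5*I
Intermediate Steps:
L(s) = I (L(s) = sqrt(1 - 2) = sqrt(-1) = I)
(12*(L(-5) + 14))/(-2 - 6) = (12*(I + 14))/(-2 - 6) = (12*(14 + I))/(-8) = -(168 + 12*I)/8 = -21 - 3*I/2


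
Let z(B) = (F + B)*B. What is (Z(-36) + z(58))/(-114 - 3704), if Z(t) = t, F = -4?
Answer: -1548/1909 ≈ -0.81090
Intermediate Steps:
z(B) = B*(-4 + B) (z(B) = (-4 + B)*B = B*(-4 + B))
(Z(-36) + z(58))/(-114 - 3704) = (-36 + 58*(-4 + 58))/(-114 - 3704) = (-36 + 58*54)/(-3818) = (-36 + 3132)*(-1/3818) = 3096*(-1/3818) = -1548/1909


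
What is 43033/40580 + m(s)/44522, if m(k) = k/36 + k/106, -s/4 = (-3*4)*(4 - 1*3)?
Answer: 152321022827/143632869420 ≈ 1.0605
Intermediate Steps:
s = 48 (s = -4*(-3*4)*(4 - 1*3) = -(-48)*(4 - 3) = -(-48) = -4*(-12) = 48)
m(k) = 71*k/1908 (m(k) = k*(1/36) + k*(1/106) = k/36 + k/106 = 71*k/1908)
43033/40580 + m(s)/44522 = 43033/40580 + ((71/1908)*48)/44522 = 43033*(1/40580) + (284/159)*(1/44522) = 43033/40580 + 142/3539499 = 152321022827/143632869420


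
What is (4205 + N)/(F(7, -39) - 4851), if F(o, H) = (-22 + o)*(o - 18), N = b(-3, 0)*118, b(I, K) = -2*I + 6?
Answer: -511/426 ≈ -1.1995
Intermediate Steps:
b(I, K) = 6 - 2*I
N = 1416 (N = (6 - 2*(-3))*118 = (6 + 6)*118 = 12*118 = 1416)
F(o, H) = (-22 + o)*(-18 + o)
(4205 + N)/(F(7, -39) - 4851) = (4205 + 1416)/((396 + 7² - 40*7) - 4851) = 5621/((396 + 49 - 280) - 4851) = 5621/(165 - 4851) = 5621/(-4686) = 5621*(-1/4686) = -511/426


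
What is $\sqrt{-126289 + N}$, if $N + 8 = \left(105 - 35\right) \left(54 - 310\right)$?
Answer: $i \sqrt{144217} \approx 379.76 i$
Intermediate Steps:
$N = -17928$ ($N = -8 + \left(105 - 35\right) \left(54 - 310\right) = -8 + 70 \left(-256\right) = -8 - 17920 = -17928$)
$\sqrt{-126289 + N} = \sqrt{-126289 - 17928} = \sqrt{-144217} = i \sqrt{144217}$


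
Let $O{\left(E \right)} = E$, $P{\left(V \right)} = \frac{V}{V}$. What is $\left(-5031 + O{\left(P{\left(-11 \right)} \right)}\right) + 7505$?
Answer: $2475$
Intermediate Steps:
$P{\left(V \right)} = 1$
$\left(-5031 + O{\left(P{\left(-11 \right)} \right)}\right) + 7505 = \left(-5031 + 1\right) + 7505 = -5030 + 7505 = 2475$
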